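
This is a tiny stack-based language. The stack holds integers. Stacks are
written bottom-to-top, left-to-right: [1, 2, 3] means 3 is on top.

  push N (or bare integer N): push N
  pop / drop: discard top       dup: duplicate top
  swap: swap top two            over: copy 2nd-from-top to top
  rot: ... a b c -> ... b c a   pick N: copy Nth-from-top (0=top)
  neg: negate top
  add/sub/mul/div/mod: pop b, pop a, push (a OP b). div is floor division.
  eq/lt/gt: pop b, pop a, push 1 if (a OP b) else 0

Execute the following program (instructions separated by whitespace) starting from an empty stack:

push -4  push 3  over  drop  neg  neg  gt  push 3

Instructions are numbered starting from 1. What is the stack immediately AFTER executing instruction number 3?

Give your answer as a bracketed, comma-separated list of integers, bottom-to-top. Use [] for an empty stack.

Step 1 ('push -4'): [-4]
Step 2 ('push 3'): [-4, 3]
Step 3 ('over'): [-4, 3, -4]

Answer: [-4, 3, -4]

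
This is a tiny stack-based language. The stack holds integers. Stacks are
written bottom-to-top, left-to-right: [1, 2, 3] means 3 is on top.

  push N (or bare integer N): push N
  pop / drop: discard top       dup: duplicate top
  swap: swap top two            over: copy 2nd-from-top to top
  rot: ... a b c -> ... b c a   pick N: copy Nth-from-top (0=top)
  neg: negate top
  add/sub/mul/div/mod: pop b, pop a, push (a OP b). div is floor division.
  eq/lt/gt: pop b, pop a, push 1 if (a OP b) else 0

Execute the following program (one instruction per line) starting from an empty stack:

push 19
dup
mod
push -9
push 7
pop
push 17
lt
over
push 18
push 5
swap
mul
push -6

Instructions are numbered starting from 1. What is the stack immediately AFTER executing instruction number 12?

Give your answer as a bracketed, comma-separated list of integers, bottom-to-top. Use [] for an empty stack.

Step 1 ('push 19'): [19]
Step 2 ('dup'): [19, 19]
Step 3 ('mod'): [0]
Step 4 ('push -9'): [0, -9]
Step 5 ('push 7'): [0, -9, 7]
Step 6 ('pop'): [0, -9]
Step 7 ('push 17'): [0, -9, 17]
Step 8 ('lt'): [0, 1]
Step 9 ('over'): [0, 1, 0]
Step 10 ('push 18'): [0, 1, 0, 18]
Step 11 ('push 5'): [0, 1, 0, 18, 5]
Step 12 ('swap'): [0, 1, 0, 5, 18]

Answer: [0, 1, 0, 5, 18]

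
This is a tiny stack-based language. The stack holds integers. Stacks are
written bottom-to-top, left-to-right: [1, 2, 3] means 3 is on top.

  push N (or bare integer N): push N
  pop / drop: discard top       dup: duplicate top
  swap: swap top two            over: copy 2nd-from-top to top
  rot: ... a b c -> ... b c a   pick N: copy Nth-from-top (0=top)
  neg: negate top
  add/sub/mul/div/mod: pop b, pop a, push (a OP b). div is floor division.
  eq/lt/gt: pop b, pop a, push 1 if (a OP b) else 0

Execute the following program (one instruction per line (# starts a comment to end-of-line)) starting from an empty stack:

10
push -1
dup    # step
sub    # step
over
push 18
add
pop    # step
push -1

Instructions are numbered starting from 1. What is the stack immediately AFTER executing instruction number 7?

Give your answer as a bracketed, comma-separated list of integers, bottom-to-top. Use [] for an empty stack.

Step 1 ('10'): [10]
Step 2 ('push -1'): [10, -1]
Step 3 ('dup'): [10, -1, -1]
Step 4 ('sub'): [10, 0]
Step 5 ('over'): [10, 0, 10]
Step 6 ('push 18'): [10, 0, 10, 18]
Step 7 ('add'): [10, 0, 28]

Answer: [10, 0, 28]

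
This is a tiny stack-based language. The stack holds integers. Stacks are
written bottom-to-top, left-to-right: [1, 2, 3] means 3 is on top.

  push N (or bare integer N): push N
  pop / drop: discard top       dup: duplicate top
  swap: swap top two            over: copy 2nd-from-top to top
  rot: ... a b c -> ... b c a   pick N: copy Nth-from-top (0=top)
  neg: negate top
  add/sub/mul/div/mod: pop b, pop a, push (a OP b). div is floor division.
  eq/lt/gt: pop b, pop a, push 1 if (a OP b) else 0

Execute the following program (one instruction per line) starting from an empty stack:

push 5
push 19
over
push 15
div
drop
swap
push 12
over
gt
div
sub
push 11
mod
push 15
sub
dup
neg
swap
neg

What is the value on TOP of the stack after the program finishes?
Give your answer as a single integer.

After 'push 5': [5]
After 'push 19': [5, 19]
After 'over': [5, 19, 5]
After 'push 15': [5, 19, 5, 15]
After 'div': [5, 19, 0]
After 'drop': [5, 19]
After 'swap': [19, 5]
After 'push 12': [19, 5, 12]
After 'over': [19, 5, 12, 5]
After 'gt': [19, 5, 1]
After 'div': [19, 5]
After 'sub': [14]
After 'push 11': [14, 11]
After 'mod': [3]
After 'push 15': [3, 15]
After 'sub': [-12]
After 'dup': [-12, -12]
After 'neg': [-12, 12]
After 'swap': [12, -12]
After 'neg': [12, 12]

Answer: 12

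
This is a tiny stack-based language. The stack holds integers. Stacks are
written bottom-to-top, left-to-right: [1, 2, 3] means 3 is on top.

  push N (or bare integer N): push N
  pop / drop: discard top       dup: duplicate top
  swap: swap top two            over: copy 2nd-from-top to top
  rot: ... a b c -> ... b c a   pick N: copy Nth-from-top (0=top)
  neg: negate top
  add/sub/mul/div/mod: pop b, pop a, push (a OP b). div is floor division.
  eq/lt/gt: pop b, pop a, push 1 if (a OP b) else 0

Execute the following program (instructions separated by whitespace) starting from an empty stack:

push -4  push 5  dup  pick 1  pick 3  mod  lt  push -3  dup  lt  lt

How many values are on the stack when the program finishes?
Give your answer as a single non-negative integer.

After 'push -4': stack = [-4] (depth 1)
After 'push 5': stack = [-4, 5] (depth 2)
After 'dup': stack = [-4, 5, 5] (depth 3)
After 'pick 1': stack = [-4, 5, 5, 5] (depth 4)
After 'pick 3': stack = [-4, 5, 5, 5, -4] (depth 5)
After 'mod': stack = [-4, 5, 5, -3] (depth 4)
After 'lt': stack = [-4, 5, 0] (depth 3)
After 'push -3': stack = [-4, 5, 0, -3] (depth 4)
After 'dup': stack = [-4, 5, 0, -3, -3] (depth 5)
After 'lt': stack = [-4, 5, 0, 0] (depth 4)
After 'lt': stack = [-4, 5, 0] (depth 3)

Answer: 3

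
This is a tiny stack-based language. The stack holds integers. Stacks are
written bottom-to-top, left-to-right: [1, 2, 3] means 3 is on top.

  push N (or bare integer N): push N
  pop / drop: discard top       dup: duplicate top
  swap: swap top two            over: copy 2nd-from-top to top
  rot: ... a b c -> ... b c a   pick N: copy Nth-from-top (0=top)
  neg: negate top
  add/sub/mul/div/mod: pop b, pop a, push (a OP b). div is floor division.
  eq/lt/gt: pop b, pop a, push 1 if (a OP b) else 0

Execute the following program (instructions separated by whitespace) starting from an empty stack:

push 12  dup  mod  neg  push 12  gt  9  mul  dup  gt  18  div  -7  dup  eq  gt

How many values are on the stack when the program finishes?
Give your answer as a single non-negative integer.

After 'push 12': stack = [12] (depth 1)
After 'dup': stack = [12, 12] (depth 2)
After 'mod': stack = [0] (depth 1)
After 'neg': stack = [0] (depth 1)
After 'push 12': stack = [0, 12] (depth 2)
After 'gt': stack = [0] (depth 1)
After 'push 9': stack = [0, 9] (depth 2)
After 'mul': stack = [0] (depth 1)
After 'dup': stack = [0, 0] (depth 2)
After 'gt': stack = [0] (depth 1)
After 'push 18': stack = [0, 18] (depth 2)
After 'div': stack = [0] (depth 1)
After 'push -7': stack = [0, -7] (depth 2)
After 'dup': stack = [0, -7, -7] (depth 3)
After 'eq': stack = [0, 1] (depth 2)
After 'gt': stack = [0] (depth 1)

Answer: 1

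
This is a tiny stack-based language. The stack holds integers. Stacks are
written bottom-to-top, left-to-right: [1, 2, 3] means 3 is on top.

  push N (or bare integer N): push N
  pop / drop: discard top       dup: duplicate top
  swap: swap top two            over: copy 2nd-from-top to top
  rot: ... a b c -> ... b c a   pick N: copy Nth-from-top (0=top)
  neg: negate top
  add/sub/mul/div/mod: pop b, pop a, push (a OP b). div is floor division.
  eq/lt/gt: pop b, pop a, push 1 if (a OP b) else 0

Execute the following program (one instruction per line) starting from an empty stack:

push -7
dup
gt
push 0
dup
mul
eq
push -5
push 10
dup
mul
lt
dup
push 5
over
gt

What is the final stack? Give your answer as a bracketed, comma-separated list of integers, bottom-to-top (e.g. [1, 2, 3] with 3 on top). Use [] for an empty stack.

After 'push -7': [-7]
After 'dup': [-7, -7]
After 'gt': [0]
After 'push 0': [0, 0]
After 'dup': [0, 0, 0]
After 'mul': [0, 0]
After 'eq': [1]
After 'push -5': [1, -5]
After 'push 10': [1, -5, 10]
After 'dup': [1, -5, 10, 10]
After 'mul': [1, -5, 100]
After 'lt': [1, 1]
After 'dup': [1, 1, 1]
After 'push 5': [1, 1, 1, 5]
After 'over': [1, 1, 1, 5, 1]
After 'gt': [1, 1, 1, 1]

Answer: [1, 1, 1, 1]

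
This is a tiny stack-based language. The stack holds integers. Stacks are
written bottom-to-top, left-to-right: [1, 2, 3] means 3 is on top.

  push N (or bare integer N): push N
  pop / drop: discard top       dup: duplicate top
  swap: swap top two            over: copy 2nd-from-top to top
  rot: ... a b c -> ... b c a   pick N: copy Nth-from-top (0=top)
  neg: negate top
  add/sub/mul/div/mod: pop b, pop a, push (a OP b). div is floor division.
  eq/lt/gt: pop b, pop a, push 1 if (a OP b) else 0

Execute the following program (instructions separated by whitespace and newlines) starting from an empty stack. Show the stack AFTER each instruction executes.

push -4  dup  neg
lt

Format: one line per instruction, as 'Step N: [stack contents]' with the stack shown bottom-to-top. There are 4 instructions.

Step 1: [-4]
Step 2: [-4, -4]
Step 3: [-4, 4]
Step 4: [1]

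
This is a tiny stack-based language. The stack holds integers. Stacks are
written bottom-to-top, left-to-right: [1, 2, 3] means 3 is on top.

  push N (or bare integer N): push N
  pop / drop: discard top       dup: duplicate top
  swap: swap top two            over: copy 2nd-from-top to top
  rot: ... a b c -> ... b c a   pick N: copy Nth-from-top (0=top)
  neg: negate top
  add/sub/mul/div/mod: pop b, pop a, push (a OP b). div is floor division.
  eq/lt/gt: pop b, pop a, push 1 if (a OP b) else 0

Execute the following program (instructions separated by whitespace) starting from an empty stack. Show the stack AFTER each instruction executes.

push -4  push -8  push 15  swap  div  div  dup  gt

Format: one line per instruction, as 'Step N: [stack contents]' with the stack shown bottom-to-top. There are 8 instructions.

Step 1: [-4]
Step 2: [-4, -8]
Step 3: [-4, -8, 15]
Step 4: [-4, 15, -8]
Step 5: [-4, -2]
Step 6: [2]
Step 7: [2, 2]
Step 8: [0]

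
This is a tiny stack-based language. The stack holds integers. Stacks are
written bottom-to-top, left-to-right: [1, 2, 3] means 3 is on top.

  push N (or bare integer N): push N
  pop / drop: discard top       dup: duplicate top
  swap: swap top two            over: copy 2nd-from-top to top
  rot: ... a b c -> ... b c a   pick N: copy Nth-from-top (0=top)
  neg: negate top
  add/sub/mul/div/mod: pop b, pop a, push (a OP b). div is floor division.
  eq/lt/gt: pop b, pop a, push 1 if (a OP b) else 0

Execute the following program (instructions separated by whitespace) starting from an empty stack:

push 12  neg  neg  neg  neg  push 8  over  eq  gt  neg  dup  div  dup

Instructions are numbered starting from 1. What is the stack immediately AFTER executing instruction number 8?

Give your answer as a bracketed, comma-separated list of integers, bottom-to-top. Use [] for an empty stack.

Step 1 ('push 12'): [12]
Step 2 ('neg'): [-12]
Step 3 ('neg'): [12]
Step 4 ('neg'): [-12]
Step 5 ('neg'): [12]
Step 6 ('push 8'): [12, 8]
Step 7 ('over'): [12, 8, 12]
Step 8 ('eq'): [12, 0]

Answer: [12, 0]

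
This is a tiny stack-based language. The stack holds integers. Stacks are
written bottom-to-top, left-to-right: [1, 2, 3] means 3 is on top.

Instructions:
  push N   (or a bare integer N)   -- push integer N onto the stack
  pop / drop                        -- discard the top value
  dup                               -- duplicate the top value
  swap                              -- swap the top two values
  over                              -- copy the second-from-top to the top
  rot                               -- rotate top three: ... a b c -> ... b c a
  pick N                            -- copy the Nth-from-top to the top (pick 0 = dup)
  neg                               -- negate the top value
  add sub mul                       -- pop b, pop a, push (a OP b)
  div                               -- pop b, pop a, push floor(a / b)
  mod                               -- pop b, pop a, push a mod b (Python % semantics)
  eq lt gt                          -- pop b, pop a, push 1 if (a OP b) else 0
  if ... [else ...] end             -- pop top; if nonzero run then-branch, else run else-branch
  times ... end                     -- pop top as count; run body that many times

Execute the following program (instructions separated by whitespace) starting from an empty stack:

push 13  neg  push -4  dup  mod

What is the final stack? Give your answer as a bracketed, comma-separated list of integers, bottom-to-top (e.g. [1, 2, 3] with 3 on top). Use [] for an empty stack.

Answer: [-13, 0]

Derivation:
After 'push 13': [13]
After 'neg': [-13]
After 'push -4': [-13, -4]
After 'dup': [-13, -4, -4]
After 'mod': [-13, 0]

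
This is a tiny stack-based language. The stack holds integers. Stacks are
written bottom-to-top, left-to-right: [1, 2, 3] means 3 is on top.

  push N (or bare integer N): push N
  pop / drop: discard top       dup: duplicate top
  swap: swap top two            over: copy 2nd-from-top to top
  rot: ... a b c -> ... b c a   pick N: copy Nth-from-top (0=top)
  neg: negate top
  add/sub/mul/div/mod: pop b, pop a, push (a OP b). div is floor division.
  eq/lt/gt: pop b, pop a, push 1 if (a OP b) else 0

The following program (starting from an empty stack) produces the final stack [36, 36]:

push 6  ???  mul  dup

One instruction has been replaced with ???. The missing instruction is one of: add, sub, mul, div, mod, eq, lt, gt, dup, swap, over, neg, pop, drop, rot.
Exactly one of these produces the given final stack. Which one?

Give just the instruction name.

Answer: dup

Derivation:
Stack before ???: [6]
Stack after ???:  [6, 6]
The instruction that transforms [6] -> [6, 6] is: dup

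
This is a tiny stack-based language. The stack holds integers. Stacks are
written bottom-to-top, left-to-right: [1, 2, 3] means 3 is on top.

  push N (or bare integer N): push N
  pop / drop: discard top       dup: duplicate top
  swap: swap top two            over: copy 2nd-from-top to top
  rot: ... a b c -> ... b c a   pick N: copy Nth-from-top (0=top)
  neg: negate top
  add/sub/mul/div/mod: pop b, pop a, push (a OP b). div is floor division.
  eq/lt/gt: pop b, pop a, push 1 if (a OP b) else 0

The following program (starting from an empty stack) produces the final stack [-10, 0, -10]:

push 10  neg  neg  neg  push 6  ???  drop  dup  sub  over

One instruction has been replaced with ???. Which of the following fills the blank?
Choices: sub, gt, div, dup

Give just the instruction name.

Stack before ???: [-10, 6]
Stack after ???:  [-10, 6, 6]
Checking each choice:
  sub: stack underflow (need 1, have 0)
  gt: stack underflow (need 1, have 0)
  div: stack underflow (need 1, have 0)
  dup: MATCH


Answer: dup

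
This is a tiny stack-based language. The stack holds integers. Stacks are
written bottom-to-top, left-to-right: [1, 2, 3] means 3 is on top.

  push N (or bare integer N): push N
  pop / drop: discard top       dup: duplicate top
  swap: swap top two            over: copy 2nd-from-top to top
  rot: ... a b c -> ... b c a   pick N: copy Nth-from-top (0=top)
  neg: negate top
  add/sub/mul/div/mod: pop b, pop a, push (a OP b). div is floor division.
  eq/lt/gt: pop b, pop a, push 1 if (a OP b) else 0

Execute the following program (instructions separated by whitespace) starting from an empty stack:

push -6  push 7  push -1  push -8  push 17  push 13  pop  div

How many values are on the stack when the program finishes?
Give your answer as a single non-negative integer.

After 'push -6': stack = [-6] (depth 1)
After 'push 7': stack = [-6, 7] (depth 2)
After 'push -1': stack = [-6, 7, -1] (depth 3)
After 'push -8': stack = [-6, 7, -1, -8] (depth 4)
After 'push 17': stack = [-6, 7, -1, -8, 17] (depth 5)
After 'push 13': stack = [-6, 7, -1, -8, 17, 13] (depth 6)
After 'pop': stack = [-6, 7, -1, -8, 17] (depth 5)
After 'div': stack = [-6, 7, -1, -1] (depth 4)

Answer: 4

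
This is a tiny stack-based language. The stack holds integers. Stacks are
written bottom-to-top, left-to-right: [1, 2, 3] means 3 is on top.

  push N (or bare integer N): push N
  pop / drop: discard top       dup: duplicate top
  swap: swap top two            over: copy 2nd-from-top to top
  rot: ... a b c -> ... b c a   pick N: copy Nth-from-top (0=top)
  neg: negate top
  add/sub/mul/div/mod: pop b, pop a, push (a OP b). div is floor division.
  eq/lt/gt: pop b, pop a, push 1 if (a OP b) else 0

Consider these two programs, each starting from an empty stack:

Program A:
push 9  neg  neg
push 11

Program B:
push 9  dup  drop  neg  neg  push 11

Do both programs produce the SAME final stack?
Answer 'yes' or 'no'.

Program A trace:
  After 'push 9': [9]
  After 'neg': [-9]
  After 'neg': [9]
  After 'push 11': [9, 11]
Program A final stack: [9, 11]

Program B trace:
  After 'push 9': [9]
  After 'dup': [9, 9]
  After 'drop': [9]
  After 'neg': [-9]
  After 'neg': [9]
  After 'push 11': [9, 11]
Program B final stack: [9, 11]
Same: yes

Answer: yes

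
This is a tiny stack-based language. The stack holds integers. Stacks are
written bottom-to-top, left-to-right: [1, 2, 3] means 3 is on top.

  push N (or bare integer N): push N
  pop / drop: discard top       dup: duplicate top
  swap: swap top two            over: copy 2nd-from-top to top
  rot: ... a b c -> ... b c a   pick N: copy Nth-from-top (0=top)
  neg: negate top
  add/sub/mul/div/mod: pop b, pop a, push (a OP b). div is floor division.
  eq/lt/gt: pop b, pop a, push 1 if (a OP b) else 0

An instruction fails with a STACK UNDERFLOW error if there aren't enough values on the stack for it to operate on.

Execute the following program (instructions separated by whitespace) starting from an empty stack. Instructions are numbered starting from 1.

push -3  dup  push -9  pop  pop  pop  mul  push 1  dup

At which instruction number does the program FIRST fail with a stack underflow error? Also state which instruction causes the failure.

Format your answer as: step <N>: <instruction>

Step 1 ('push -3'): stack = [-3], depth = 1
Step 2 ('dup'): stack = [-3, -3], depth = 2
Step 3 ('push -9'): stack = [-3, -3, -9], depth = 3
Step 4 ('pop'): stack = [-3, -3], depth = 2
Step 5 ('pop'): stack = [-3], depth = 1
Step 6 ('pop'): stack = [], depth = 0
Step 7 ('mul'): needs 2 value(s) but depth is 0 — STACK UNDERFLOW

Answer: step 7: mul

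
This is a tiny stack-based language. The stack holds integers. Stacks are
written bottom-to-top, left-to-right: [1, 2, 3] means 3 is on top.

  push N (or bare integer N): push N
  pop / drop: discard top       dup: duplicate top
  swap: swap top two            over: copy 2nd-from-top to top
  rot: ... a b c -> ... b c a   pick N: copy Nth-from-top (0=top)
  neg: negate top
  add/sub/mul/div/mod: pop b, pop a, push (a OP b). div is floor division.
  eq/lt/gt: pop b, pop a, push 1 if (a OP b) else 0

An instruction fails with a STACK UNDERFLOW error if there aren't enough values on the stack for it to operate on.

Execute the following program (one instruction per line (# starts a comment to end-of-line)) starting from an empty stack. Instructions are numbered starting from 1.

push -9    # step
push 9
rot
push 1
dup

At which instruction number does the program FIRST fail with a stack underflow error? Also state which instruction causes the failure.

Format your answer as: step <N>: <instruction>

Answer: step 3: rot

Derivation:
Step 1 ('push -9'): stack = [-9], depth = 1
Step 2 ('push 9'): stack = [-9, 9], depth = 2
Step 3 ('rot'): needs 3 value(s) but depth is 2 — STACK UNDERFLOW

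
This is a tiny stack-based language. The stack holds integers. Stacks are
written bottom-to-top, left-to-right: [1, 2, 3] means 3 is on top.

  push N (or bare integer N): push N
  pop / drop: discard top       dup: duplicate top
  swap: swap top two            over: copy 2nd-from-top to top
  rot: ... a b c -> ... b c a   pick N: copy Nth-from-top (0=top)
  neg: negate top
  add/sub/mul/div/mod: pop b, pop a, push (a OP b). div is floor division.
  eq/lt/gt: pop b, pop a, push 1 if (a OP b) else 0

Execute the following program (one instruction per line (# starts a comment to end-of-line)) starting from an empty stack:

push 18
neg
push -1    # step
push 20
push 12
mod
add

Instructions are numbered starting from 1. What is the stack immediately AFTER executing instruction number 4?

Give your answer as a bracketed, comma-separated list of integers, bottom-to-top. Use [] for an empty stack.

Answer: [-18, -1, 20]

Derivation:
Step 1 ('push 18'): [18]
Step 2 ('neg'): [-18]
Step 3 ('push -1'): [-18, -1]
Step 4 ('push 20'): [-18, -1, 20]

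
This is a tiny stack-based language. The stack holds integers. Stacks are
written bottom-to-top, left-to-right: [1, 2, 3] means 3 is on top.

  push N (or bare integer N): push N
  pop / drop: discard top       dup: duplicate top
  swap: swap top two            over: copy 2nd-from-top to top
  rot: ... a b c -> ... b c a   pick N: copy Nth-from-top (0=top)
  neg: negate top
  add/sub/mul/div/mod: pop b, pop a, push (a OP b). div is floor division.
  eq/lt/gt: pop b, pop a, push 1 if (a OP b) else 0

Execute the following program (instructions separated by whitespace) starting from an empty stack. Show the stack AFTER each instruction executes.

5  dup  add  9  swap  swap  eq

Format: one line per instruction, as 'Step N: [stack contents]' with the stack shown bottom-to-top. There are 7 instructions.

Step 1: [5]
Step 2: [5, 5]
Step 3: [10]
Step 4: [10, 9]
Step 5: [9, 10]
Step 6: [10, 9]
Step 7: [0]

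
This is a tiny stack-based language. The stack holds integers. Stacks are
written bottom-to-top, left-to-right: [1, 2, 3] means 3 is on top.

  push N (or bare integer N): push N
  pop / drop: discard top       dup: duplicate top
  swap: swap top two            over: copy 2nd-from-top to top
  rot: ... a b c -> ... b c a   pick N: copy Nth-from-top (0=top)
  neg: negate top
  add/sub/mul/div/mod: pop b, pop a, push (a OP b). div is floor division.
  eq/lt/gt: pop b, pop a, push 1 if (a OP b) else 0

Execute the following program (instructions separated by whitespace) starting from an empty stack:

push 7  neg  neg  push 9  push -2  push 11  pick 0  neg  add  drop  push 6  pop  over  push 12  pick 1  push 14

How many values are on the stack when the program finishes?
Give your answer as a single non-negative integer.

After 'push 7': stack = [7] (depth 1)
After 'neg': stack = [-7] (depth 1)
After 'neg': stack = [7] (depth 1)
After 'push 9': stack = [7, 9] (depth 2)
After 'push -2': stack = [7, 9, -2] (depth 3)
After 'push 11': stack = [7, 9, -2, 11] (depth 4)
After 'pick 0': stack = [7, 9, -2, 11, 11] (depth 5)
After 'neg': stack = [7, 9, -2, 11, -11] (depth 5)
After 'add': stack = [7, 9, -2, 0] (depth 4)
After 'drop': stack = [7, 9, -2] (depth 3)
After 'push 6': stack = [7, 9, -2, 6] (depth 4)
After 'pop': stack = [7, 9, -2] (depth 3)
After 'over': stack = [7, 9, -2, 9] (depth 4)
After 'push 12': stack = [7, 9, -2, 9, 12] (depth 5)
After 'pick 1': stack = [7, 9, -2, 9, 12, 9] (depth 6)
After 'push 14': stack = [7, 9, -2, 9, 12, 9, 14] (depth 7)

Answer: 7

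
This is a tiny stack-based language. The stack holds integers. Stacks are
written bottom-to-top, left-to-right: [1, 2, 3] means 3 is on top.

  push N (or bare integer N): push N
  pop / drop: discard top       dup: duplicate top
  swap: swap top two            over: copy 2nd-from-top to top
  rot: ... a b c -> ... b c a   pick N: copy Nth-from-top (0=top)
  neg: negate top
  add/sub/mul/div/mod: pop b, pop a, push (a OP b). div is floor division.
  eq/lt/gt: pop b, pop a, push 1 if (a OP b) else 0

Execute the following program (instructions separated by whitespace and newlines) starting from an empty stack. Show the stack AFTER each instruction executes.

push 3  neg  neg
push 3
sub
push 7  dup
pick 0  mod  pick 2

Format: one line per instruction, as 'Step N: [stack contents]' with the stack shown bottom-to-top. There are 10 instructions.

Step 1: [3]
Step 2: [-3]
Step 3: [3]
Step 4: [3, 3]
Step 5: [0]
Step 6: [0, 7]
Step 7: [0, 7, 7]
Step 8: [0, 7, 7, 7]
Step 9: [0, 7, 0]
Step 10: [0, 7, 0, 0]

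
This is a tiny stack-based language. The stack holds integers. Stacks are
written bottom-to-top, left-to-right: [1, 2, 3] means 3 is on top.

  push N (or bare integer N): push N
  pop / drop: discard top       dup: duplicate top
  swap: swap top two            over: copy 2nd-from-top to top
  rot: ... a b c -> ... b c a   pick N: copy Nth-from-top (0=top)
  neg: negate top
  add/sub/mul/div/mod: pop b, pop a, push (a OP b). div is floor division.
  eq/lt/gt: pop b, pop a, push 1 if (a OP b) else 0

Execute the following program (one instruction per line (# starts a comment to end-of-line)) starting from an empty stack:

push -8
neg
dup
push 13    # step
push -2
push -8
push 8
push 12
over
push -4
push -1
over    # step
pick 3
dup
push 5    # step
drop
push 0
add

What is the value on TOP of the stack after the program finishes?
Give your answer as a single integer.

Answer: 8

Derivation:
After 'push -8': [-8]
After 'neg': [8]
After 'dup': [8, 8]
After 'push 13': [8, 8, 13]
After 'push -2': [8, 8, 13, -2]
After 'push -8': [8, 8, 13, -2, -8]
After 'push 8': [8, 8, 13, -2, -8, 8]
After 'push 12': [8, 8, 13, -2, -8, 8, 12]
After 'over': [8, 8, 13, -2, -8, 8, 12, 8]
After 'push -4': [8, 8, 13, -2, -8, 8, 12, 8, -4]
After 'push -1': [8, 8, 13, -2, -8, 8, 12, 8, -4, -1]
After 'over': [8, 8, 13, -2, -8, 8, 12, 8, -4, -1, -4]
After 'pick 3': [8, 8, 13, -2, -8, 8, 12, 8, -4, -1, -4, 8]
After 'dup': [8, 8, 13, -2, -8, 8, 12, 8, -4, -1, -4, 8, 8]
After 'push 5': [8, 8, 13, -2, -8, 8, 12, 8, -4, -1, -4, 8, 8, 5]
After 'drop': [8, 8, 13, -2, -8, 8, 12, 8, -4, -1, -4, 8, 8]
After 'push 0': [8, 8, 13, -2, -8, 8, 12, 8, -4, -1, -4, 8, 8, 0]
After 'add': [8, 8, 13, -2, -8, 8, 12, 8, -4, -1, -4, 8, 8]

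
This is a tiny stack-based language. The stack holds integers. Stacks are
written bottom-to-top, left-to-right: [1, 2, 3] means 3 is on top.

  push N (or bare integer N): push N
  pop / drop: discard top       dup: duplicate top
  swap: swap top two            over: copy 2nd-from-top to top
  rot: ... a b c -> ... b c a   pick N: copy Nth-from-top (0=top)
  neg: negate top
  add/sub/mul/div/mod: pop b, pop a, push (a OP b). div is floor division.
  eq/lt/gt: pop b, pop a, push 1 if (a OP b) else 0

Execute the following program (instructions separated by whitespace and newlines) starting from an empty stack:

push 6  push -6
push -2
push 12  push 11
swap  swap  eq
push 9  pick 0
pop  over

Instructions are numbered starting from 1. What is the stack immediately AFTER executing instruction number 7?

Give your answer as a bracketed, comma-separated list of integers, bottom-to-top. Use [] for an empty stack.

Answer: [6, -6, -2, 12, 11]

Derivation:
Step 1 ('push 6'): [6]
Step 2 ('push -6'): [6, -6]
Step 3 ('push -2'): [6, -6, -2]
Step 4 ('push 12'): [6, -6, -2, 12]
Step 5 ('push 11'): [6, -6, -2, 12, 11]
Step 6 ('swap'): [6, -6, -2, 11, 12]
Step 7 ('swap'): [6, -6, -2, 12, 11]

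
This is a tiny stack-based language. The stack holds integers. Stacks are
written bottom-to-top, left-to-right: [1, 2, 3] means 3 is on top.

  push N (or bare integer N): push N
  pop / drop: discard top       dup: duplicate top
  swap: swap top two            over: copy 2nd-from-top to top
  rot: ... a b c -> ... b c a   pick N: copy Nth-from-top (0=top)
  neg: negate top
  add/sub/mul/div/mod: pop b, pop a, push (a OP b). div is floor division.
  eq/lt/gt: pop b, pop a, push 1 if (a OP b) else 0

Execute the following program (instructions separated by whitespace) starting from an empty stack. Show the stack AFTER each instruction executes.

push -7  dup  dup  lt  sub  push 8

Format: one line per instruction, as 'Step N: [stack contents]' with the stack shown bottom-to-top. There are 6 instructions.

Step 1: [-7]
Step 2: [-7, -7]
Step 3: [-7, -7, -7]
Step 4: [-7, 0]
Step 5: [-7]
Step 6: [-7, 8]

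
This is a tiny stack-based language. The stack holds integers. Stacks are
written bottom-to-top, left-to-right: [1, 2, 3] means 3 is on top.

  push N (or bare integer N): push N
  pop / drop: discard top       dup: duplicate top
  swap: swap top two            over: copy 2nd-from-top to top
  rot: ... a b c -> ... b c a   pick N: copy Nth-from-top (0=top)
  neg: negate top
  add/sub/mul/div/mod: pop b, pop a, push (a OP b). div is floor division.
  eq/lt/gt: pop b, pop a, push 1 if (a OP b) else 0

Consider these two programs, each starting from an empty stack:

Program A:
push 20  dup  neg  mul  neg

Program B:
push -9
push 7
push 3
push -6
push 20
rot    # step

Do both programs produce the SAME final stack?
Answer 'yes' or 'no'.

Answer: no

Derivation:
Program A trace:
  After 'push 20': [20]
  After 'dup': [20, 20]
  After 'neg': [20, -20]
  After 'mul': [-400]
  After 'neg': [400]
Program A final stack: [400]

Program B trace:
  After 'push -9': [-9]
  After 'push 7': [-9, 7]
  After 'push 3': [-9, 7, 3]
  After 'push -6': [-9, 7, 3, -6]
  After 'push 20': [-9, 7, 3, -6, 20]
  After 'rot': [-9, 7, -6, 20, 3]
Program B final stack: [-9, 7, -6, 20, 3]
Same: no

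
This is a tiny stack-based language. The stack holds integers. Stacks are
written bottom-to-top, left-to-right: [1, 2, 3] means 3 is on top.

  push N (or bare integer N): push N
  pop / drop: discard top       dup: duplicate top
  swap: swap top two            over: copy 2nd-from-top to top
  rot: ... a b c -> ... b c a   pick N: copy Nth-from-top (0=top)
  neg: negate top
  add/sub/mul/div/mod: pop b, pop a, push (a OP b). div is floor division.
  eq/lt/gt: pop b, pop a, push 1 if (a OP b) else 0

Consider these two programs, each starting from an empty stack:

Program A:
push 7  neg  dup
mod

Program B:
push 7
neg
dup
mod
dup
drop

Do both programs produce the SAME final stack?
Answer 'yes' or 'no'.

Answer: yes

Derivation:
Program A trace:
  After 'push 7': [7]
  After 'neg': [-7]
  After 'dup': [-7, -7]
  After 'mod': [0]
Program A final stack: [0]

Program B trace:
  After 'push 7': [7]
  After 'neg': [-7]
  After 'dup': [-7, -7]
  After 'mod': [0]
  After 'dup': [0, 0]
  After 'drop': [0]
Program B final stack: [0]
Same: yes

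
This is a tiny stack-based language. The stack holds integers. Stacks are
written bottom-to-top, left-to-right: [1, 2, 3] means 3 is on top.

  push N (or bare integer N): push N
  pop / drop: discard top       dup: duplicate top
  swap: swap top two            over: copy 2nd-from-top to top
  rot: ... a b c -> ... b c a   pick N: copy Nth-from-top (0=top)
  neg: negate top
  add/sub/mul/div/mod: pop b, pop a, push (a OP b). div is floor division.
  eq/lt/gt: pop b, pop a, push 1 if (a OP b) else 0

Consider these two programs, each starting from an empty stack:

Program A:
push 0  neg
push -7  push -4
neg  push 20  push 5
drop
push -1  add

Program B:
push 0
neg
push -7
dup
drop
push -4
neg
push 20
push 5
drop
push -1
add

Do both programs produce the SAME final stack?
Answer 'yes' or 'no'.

Answer: yes

Derivation:
Program A trace:
  After 'push 0': [0]
  After 'neg': [0]
  After 'push -7': [0, -7]
  After 'push -4': [0, -7, -4]
  After 'neg': [0, -7, 4]
  After 'push 20': [0, -7, 4, 20]
  After 'push 5': [0, -7, 4, 20, 5]
  After 'drop': [0, -7, 4, 20]
  After 'push -1': [0, -7, 4, 20, -1]
  After 'add': [0, -7, 4, 19]
Program A final stack: [0, -7, 4, 19]

Program B trace:
  After 'push 0': [0]
  After 'neg': [0]
  After 'push -7': [0, -7]
  After 'dup': [0, -7, -7]
  After 'drop': [0, -7]
  After 'push -4': [0, -7, -4]
  After 'neg': [0, -7, 4]
  After 'push 20': [0, -7, 4, 20]
  After 'push 5': [0, -7, 4, 20, 5]
  After 'drop': [0, -7, 4, 20]
  After 'push -1': [0, -7, 4, 20, -1]
  After 'add': [0, -7, 4, 19]
Program B final stack: [0, -7, 4, 19]
Same: yes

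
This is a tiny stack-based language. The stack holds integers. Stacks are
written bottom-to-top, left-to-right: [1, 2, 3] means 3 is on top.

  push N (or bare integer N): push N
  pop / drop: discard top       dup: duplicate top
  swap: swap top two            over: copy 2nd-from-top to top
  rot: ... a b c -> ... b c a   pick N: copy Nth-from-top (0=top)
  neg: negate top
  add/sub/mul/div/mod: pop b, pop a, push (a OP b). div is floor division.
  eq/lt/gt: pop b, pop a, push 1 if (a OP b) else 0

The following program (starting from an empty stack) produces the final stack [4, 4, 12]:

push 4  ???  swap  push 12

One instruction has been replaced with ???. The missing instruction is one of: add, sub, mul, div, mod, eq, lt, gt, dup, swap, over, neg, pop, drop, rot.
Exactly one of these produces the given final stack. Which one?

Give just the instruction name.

Stack before ???: [4]
Stack after ???:  [4, 4]
The instruction that transforms [4] -> [4, 4] is: dup

Answer: dup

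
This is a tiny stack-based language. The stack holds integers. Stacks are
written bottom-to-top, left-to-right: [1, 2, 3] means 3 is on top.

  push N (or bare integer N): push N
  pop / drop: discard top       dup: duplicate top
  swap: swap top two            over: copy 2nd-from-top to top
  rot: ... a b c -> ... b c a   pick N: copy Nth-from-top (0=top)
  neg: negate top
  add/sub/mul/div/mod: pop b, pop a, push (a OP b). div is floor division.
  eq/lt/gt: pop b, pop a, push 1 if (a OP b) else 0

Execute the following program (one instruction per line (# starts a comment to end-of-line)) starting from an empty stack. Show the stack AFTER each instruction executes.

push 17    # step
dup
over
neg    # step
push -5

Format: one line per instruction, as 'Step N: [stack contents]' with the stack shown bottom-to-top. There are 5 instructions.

Step 1: [17]
Step 2: [17, 17]
Step 3: [17, 17, 17]
Step 4: [17, 17, -17]
Step 5: [17, 17, -17, -5]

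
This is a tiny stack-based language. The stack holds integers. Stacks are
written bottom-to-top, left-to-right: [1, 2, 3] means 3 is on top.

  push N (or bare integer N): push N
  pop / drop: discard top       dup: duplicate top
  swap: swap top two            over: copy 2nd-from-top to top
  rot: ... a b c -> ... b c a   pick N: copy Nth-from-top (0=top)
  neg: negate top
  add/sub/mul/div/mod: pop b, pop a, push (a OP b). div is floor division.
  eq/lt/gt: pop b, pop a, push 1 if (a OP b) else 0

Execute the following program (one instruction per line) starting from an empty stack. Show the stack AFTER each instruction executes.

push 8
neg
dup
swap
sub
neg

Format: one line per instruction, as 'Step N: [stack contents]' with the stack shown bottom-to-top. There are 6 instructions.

Step 1: [8]
Step 2: [-8]
Step 3: [-8, -8]
Step 4: [-8, -8]
Step 5: [0]
Step 6: [0]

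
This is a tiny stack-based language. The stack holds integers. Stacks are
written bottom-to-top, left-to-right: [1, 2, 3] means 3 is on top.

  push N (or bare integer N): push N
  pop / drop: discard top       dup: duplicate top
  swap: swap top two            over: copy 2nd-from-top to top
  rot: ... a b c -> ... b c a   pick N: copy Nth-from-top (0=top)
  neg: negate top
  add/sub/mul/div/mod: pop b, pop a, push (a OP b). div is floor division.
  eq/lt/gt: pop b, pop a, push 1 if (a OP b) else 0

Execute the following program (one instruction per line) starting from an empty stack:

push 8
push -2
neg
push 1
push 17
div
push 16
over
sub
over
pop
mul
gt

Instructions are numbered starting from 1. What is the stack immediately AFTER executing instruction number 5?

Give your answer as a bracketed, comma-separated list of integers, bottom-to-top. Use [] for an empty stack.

Answer: [8, 2, 1, 17]

Derivation:
Step 1 ('push 8'): [8]
Step 2 ('push -2'): [8, -2]
Step 3 ('neg'): [8, 2]
Step 4 ('push 1'): [8, 2, 1]
Step 5 ('push 17'): [8, 2, 1, 17]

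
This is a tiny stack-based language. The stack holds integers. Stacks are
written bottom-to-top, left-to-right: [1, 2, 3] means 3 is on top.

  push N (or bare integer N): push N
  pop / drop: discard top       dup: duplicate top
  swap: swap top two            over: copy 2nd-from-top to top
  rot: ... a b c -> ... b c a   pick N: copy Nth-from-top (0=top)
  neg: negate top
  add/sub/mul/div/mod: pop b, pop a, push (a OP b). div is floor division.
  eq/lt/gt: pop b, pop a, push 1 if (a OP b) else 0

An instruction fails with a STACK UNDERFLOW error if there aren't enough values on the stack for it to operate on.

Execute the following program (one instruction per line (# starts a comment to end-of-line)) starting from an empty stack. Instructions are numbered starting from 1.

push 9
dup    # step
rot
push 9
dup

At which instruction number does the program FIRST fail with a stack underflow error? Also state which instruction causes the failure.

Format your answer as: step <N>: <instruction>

Step 1 ('push 9'): stack = [9], depth = 1
Step 2 ('dup'): stack = [9, 9], depth = 2
Step 3 ('rot'): needs 3 value(s) but depth is 2 — STACK UNDERFLOW

Answer: step 3: rot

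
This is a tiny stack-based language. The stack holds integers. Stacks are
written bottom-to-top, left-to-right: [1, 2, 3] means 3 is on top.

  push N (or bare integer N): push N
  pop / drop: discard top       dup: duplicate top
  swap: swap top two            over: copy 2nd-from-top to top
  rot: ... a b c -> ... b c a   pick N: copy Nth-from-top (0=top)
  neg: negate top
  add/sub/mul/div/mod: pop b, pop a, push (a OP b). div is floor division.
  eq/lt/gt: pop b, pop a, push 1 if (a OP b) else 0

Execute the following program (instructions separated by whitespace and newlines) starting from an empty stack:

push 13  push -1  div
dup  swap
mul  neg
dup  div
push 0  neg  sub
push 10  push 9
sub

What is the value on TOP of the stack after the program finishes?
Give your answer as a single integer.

Answer: 1

Derivation:
After 'push 13': [13]
After 'push -1': [13, -1]
After 'div': [-13]
After 'dup': [-13, -13]
After 'swap': [-13, -13]
After 'mul': [169]
After 'neg': [-169]
After 'dup': [-169, -169]
After 'div': [1]
After 'push 0': [1, 0]
After 'neg': [1, 0]
After 'sub': [1]
After 'push 10': [1, 10]
After 'push 9': [1, 10, 9]
After 'sub': [1, 1]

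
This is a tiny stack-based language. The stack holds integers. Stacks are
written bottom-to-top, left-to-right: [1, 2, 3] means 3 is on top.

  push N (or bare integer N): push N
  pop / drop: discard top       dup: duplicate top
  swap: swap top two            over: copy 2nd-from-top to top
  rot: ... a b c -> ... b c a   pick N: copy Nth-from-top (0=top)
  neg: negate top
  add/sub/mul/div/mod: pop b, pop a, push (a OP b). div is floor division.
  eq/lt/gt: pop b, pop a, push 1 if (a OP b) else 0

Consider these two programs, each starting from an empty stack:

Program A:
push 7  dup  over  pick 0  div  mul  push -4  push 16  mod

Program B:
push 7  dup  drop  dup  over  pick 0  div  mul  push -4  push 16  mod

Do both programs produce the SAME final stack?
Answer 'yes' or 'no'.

Answer: yes

Derivation:
Program A trace:
  After 'push 7': [7]
  After 'dup': [7, 7]
  After 'over': [7, 7, 7]
  After 'pick 0': [7, 7, 7, 7]
  After 'div': [7, 7, 1]
  After 'mul': [7, 7]
  After 'push -4': [7, 7, -4]
  After 'push 16': [7, 7, -4, 16]
  After 'mod': [7, 7, 12]
Program A final stack: [7, 7, 12]

Program B trace:
  After 'push 7': [7]
  After 'dup': [7, 7]
  After 'drop': [7]
  After 'dup': [7, 7]
  After 'over': [7, 7, 7]
  After 'pick 0': [7, 7, 7, 7]
  After 'div': [7, 7, 1]
  After 'mul': [7, 7]
  After 'push -4': [7, 7, -4]
  After 'push 16': [7, 7, -4, 16]
  After 'mod': [7, 7, 12]
Program B final stack: [7, 7, 12]
Same: yes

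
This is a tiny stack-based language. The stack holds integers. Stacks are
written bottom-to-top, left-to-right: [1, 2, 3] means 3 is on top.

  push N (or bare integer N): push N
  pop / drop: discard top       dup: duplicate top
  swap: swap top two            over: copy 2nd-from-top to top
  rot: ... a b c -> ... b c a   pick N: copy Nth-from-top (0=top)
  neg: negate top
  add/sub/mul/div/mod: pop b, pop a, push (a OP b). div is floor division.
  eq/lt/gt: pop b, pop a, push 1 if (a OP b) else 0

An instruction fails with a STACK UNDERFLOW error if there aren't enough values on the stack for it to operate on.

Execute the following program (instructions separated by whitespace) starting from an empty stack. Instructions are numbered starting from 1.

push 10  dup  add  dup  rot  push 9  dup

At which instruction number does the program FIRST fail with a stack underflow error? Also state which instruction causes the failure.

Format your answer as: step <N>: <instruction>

Step 1 ('push 10'): stack = [10], depth = 1
Step 2 ('dup'): stack = [10, 10], depth = 2
Step 3 ('add'): stack = [20], depth = 1
Step 4 ('dup'): stack = [20, 20], depth = 2
Step 5 ('rot'): needs 3 value(s) but depth is 2 — STACK UNDERFLOW

Answer: step 5: rot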